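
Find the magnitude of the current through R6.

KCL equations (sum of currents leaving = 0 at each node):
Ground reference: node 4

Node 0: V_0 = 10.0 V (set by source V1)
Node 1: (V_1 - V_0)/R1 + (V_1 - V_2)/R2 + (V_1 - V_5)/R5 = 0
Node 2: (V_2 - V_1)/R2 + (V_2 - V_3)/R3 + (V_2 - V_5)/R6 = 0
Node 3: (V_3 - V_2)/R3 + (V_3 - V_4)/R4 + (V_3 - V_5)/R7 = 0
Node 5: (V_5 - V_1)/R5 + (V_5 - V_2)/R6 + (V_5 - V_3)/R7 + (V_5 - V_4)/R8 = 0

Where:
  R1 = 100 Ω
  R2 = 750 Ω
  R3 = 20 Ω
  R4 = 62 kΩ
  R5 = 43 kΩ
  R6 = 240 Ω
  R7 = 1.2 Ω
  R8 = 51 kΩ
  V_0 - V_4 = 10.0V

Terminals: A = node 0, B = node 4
Nodal analysis, taking node 4 as the 0 V reference.
Source V1 fixes V_0 = 10 V.
KCL at each unknown node (sum of currents leaving = 0; resistances in Ω):
  Node 1: (V_1 - 10)/100 + (V_1 - V_2)/750 + (V_1 - V_5)/43000 = 0
  Node 2: (V_2 - V_1)/750 + (V_2 - V_3)/20 + (V_2 - V_5)/240 = 0
  Node 3: (V_3 - V_2)/20 + (V_3 - 0)/62000 + (V_3 - V_5)/1.2 = 0
  Node 5: (V_5 - V_1)/43000 + (V_5 - V_2)/240 + (V_5 - V_3)/1.2 + (V_5 - 0)/51000 = 0
Collecting terms (coefficients in siemens):
  0.01136·V_1 - 0.001333·V_2 - 0.00002326·V_5 = 0.1
  0.0555·V_2 - 0.001333·V_1 - 0.05·V_3 - 0.004167·V_5 = 0
  0.8833·V_3 - 0.05·V_2 - 0.8333·V_5 = 0
  0.8375·V_5 - 0.00002326·V_1 - 0.004167·V_2 - 0.8333·V_3 = 0
Solving these 4 simultaneous equations (Gaussian elimination) gives:
  V_1 = 9.965 V, V_2 = 9.71 V, V_3 = 9.704 V, V_5 = 9.703 V
I_R6 = (V_2 - V_5)/R6 = (9.71 - 9.703)/240 = 0.00002693 A
|I_R6| = 0.00002693 A

Final answer: |I_R6| = 2.693e-05 A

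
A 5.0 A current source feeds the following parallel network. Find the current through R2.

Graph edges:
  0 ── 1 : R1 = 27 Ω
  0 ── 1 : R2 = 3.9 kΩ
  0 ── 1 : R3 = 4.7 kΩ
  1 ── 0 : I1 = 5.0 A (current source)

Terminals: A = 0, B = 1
All resistors sit directly between nodes 0 and 1, so they are in parallel and share one voltage V; the full source current 5 A splits among them.
1/R_par = 1/27 + 1/3900 + 1/4700 = 0.03751 S  =>  R_par = 26.66 Ω
V = I × R_par = 5 × 26.66 = 133.3 V
I_R2 = V/R2 = 133.3/3900 = 0.03418 A

Final answer: 0.03418 A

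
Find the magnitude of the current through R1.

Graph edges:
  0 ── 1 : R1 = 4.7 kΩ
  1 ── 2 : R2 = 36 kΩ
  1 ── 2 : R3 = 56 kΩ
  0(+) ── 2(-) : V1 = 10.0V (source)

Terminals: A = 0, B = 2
Nodal analysis, taking node 2 as the 0 V reference.
Source V1 fixes V_0 = 10 V.
KCL at each unknown node (sum of currents leaving = 0; resistances in Ω):
  Node 1: (V_1 - 10)/4700 + (V_1 - 0)/36000 + (V_1 - 0)/56000 = 0
Collecting terms: 0.0002584 × V_1 = 0.002128  =>  V_1 = 8.234 V
I_R1 = (V_0 - V_1)/R1 = (10 - 8.234)/4700 = 0.0003758 A
|I_R1| = 0.0003758 A

Final answer: |I_R1| = 0.0003758 A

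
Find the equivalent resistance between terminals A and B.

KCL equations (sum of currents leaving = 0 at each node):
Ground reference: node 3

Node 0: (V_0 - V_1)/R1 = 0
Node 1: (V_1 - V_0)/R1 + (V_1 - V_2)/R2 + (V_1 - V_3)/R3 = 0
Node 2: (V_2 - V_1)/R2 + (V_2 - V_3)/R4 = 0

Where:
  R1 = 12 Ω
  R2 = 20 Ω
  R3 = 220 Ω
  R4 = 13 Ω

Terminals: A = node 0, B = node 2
Reduce the network between node 0 (A) and node 2 (B) by series/parallel combination:
  Rs1 = R3 + R4 (series, joined only at node 3) = 220 + 13 = 233 Ω
  Rp1 = R2 ‖ Rs1 (parallel, both between nodes 1 and 2) = 1/(1/20 + 1/233) = 18.42 Ω
  Rs2 = R1 + Rp1 (series, joined only at node 1) = 12 + 18.42 = 30.42 Ω
R_eq = 30.42 Ω

Final answer: 30.42 Ω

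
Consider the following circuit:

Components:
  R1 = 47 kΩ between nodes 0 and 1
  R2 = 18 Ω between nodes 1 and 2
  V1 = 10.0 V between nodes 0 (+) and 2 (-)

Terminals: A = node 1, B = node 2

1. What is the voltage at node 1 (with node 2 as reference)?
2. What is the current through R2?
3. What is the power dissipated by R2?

Nodal analysis, taking node 2 as the 0 V reference.
Source V1 fixes V_0 = 10 V.
KCL at each unknown node (sum of currents leaving = 0; resistances in Ω):
  Node 1: (V_1 - 10)/47000 + (V_1 - 0)/18 = 0
Collecting terms: 0.05558 × V_1 = 0.0002128  =>  V_1 = 0.003828 V
Part 1:
  Read off the nodal solution: V_1 = 0.003828 V
Part 2:
  I_R2 = (V_1 - V_2)/R2 = (0.003828 - 0)/18 = 0.0002127 A
  Magnitude: I_R2 = 0.0002127 A
Part 3:
  I_R2 = (V_1 - V_2)/R2 = (0.003828 - 0)/18 = 0.0002127 A
  P_R2 = I_R2² × R2 = (0.0002127)² × 18 = 0.0000008142 W

Final answers:
1. V_1 = 0.003828 V
2. I_R2 = 0.0002127 A
3. P_R2 = 8.142e-07 W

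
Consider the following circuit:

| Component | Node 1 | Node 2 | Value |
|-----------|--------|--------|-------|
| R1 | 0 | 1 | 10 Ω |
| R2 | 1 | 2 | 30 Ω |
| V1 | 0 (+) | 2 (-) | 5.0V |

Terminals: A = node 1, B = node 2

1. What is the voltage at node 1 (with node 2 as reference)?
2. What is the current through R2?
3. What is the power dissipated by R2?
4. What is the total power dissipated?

Nodal analysis, taking node 2 as the 0 V reference.
Source V1 fixes V_0 = 5 V.
KCL at each unknown node (sum of currents leaving = 0; resistances in Ω):
  Node 1: (V_1 - 5)/10 + (V_1 - 0)/30 = 0
Collecting terms: 0.1333 × V_1 = 0.5  =>  V_1 = 3.75 V
Part 1:
  Read off the nodal solution: V_1 = 3.75 V
Part 2:
  I_R2 = (V_1 - V_2)/R2 = (3.75 - 0)/30 = 0.125 A
  Magnitude: I_R2 = 0.125 A
Part 3:
  I_R2 = (V_1 - V_2)/R2 = (3.75 - 0)/30 = 0.125 A
  P_R2 = I_R2² × R2 = (0.125)² × 30 = 0.4688 W
Part 4:
  Power in each resistor, P = (ΔV)²/R:
    P_R1 = (5 - 3.75)²/10 = 0.1562 W
    P_R2 = (3.75 - 0)²/30 = 0.4688 W
  P_total = P_R1 + P_R2 = 0.625 W

Final answers:
1. V_1 = 3.75 V
2. I_R2 = 0.125 A
3. P_R2 = 0.4688 W
4. P_total = 0.625 W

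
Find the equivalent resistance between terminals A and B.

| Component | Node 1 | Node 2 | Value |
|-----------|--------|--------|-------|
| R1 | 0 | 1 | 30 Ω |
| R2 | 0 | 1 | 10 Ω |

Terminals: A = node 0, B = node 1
Reduce the network between node 0 (A) and node 1 (B) by series/parallel combination:
  Rp1 = R1 ‖ R2 (parallel, both between nodes 0 and 1) = 1/(1/30 + 1/10) = 7.5 Ω
R_eq = 7.5 Ω

Final answer: 7.5 Ω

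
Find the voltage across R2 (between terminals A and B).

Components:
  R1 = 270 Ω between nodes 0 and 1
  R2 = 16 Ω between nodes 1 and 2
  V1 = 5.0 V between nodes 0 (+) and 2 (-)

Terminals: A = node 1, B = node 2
R1 and R2 are in series across V1 (node 0 → node 1 → node 2), and the output A–B is taken across R2, so this is a voltage divider.
Series current: I = V1/(R1 + R2) = 5/(270 + 16) = 5/286 = 0.01748 A
V_R2 = I × R2 = V1 × R2/(R1 + R2) = 5 × 16/286 = 0.2797 V

Final answer: 0.2797 V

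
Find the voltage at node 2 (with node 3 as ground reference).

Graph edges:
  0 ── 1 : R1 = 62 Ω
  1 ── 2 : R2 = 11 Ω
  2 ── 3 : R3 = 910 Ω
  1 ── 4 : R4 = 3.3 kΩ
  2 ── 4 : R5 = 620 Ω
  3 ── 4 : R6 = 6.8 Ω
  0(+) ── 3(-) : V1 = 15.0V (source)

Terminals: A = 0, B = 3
Nodal analysis, taking node 3 as the 0 V reference.
Source V1 fixes V_0 = 15 V.
KCL at each unknown node (sum of currents leaving = 0; resistances in Ω):
  Node 1: (V_1 - 15)/62 + (V_1 - V_2)/11 + (V_1 - V_4)/3300 = 0
  Node 2: (V_2 - V_1)/11 + (V_2 - 0)/910 + (V_2 - V_4)/620 = 0
  Node 4: (V_4 - V_1)/3300 + (V_4 - V_2)/620 + (V_4 - 0)/6.8 = 0
Collecting terms (coefficients in siemens):
  0.1073·V_1 - 0.09091·V_2 - 0.000303·V_4 = 0.2419
  0.09362·V_2 - 0.09091·V_1 - 0.001613·V_4 = 0
  0.149·V_4 - 0.000303·V_1 - 0.001613·V_2 = 0
Solving these 3 simultaneous equations (Gaussian elimination) gives:
  V_1 = 12.71 V, V_2 = 12.34 V, V_4 = 0.1594 V
The requested potential is V_2 = 12.34 V.

Final answer: V_2 = 12.34 V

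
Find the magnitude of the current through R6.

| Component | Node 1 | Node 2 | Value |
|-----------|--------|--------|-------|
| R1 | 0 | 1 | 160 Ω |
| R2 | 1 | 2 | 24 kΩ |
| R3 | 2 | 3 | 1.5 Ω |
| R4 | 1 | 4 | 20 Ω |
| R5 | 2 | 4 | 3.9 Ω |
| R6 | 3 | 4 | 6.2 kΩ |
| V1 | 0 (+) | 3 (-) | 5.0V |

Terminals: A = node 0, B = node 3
Nodal analysis, taking node 3 as the 0 V reference.
Source V1 fixes V_0 = 5 V.
KCL at each unknown node (sum of currents leaving = 0; resistances in Ω):
  Node 1: (V_1 - 5)/160 + (V_1 - V_2)/24000 + (V_1 - V_4)/20 = 0
  Node 2: (V_2 - V_1)/24000 + (V_2 - 0)/1.5 + (V_2 - V_4)/3.9 = 0
  Node 4: (V_4 - V_1)/20 + (V_4 - V_2)/3.9 + (V_4 - 0)/6200 = 0
Collecting terms (coefficients in siemens):
  0.05629·V_1 - 0.00004167·V_2 - 0.05·V_4 = 0.03125
  0.9231·V_2 - 0.00004167·V_1 - 0.2564·V_4 = 0
  0.3066·V_4 - 0.05·V_1 - 0.2564·V_2 = 0
Solving these 3 simultaneous equations (Gaussian elimination) gives:
  V_1 = 0.6843 V, V_2 = 0.04042 V, V_4 = 0.1454 V
I_R6 = (V_3 - V_4)/R6 = (0 - 0.1454)/6200 = -0.00002346 A
|I_R6| = 0.00002346 A

Final answer: |I_R6| = 2.346e-05 A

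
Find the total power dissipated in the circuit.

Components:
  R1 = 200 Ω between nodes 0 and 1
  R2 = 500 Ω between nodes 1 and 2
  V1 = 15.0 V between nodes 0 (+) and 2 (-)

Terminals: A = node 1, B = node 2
Nodal analysis, taking node 2 as the 0 V reference.
Source V1 fixes V_0 = 15 V.
KCL at each unknown node (sum of currents leaving = 0; resistances in Ω):
  Node 1: (V_1 - 15)/200 + (V_1 - 0)/500 = 0
Collecting terms: 0.007 × V_1 = 0.075  =>  V_1 = 10.71 V
Power in each resistor, P = (ΔV)²/R:
  P_R1 = (15 - 10.71)²/200 = 0.09184 W
  P_R2 = (10.71 - 0)²/500 = 0.2296 W
P_total = P_R1 + P_R2 = 0.3214 W

Final answer: 0.3214 W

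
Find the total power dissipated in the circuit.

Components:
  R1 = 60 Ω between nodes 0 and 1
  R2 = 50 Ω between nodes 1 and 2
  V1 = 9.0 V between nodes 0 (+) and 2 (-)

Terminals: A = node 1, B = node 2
Nodal analysis, taking node 2 as the 0 V reference.
Source V1 fixes V_0 = 9 V.
KCL at each unknown node (sum of currents leaving = 0; resistances in Ω):
  Node 1: (V_1 - 9)/60 + (V_1 - 0)/50 = 0
Collecting terms: 0.03667 × V_1 = 0.15  =>  V_1 = 4.091 V
Power in each resistor, P = (ΔV)²/R:
  P_R1 = (9 - 4.091)²/60 = 0.4017 W
  P_R2 = (4.091 - 0)²/50 = 0.3347 W
P_total = P_R1 + P_R2 = 0.7364 W

Final answer: 0.7364 W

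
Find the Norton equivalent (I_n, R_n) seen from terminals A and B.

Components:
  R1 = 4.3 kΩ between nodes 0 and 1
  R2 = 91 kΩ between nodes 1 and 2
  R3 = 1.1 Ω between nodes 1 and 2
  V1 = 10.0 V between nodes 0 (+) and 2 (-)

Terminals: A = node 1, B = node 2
Find the Thévenin equivalent first; then I_n = V_th/R_th and R_n = R_th.
Step 1 — V_th is the open-circuit voltage V_A - V_B (nothing connected across the terminals).
Nodal analysis, taking node 2 as the 0 V reference.
Source V1 fixes V_0 = 10 V.
KCL at each unknown node (sum of currents leaving = 0; resistances in Ω):
  Node 1: (V_1 - 10)/4300 + (V_1 - 0)/91000 + (V_1 - 0)/1.1 = 0
Collecting terms: 0.9093 × V_1 = 0.002326  =>  V_1 = 0.002557 V
V_th = V_1 - V_2 = 0.002557 - 0 = 0.002557 V
Step 2 — R_th: zero the source — replace V1 by a short circuit (node 2 merges into node 0) — and find the resistance seen between A (node 1) and B (node 0).
Reduce the network between node 1 (A) and node 0 (B) by series/parallel combination:
  Rp1 = R1 ‖ R2 ‖ R3 (parallel, all between nodes 0 and 1) = 1/(1/4300 + 1/91000 + 1/1.1) = 1.1 Ω
R_th = 1.1 Ω
I_n = V_th/R_th = 0.002557/1.1 = 0.002326 A, and R_n = R_th = 1.1 Ω

Final answer: I_n = 0.002326 A, R_n = 1.1 Ω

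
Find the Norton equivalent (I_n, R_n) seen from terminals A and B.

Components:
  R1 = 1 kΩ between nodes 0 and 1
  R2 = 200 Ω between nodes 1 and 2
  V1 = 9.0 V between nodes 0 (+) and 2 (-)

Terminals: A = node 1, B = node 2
Find the Thévenin equivalent first; then I_n = V_th/R_th and R_n = R_th.
Step 1 — V_th is the open-circuit voltage V_A - V_B (nothing connected across the terminals).
Nodal analysis, taking node 2 as the 0 V reference.
Source V1 fixes V_0 = 9 V.
KCL at each unknown node (sum of currents leaving = 0; resistances in Ω):
  Node 1: (V_1 - 9)/1000 + (V_1 - 0)/200 = 0
Collecting terms: 0.006 × V_1 = 0.009  =>  V_1 = 1.5 V
V_th = V_1 - V_2 = 1.5 - 0 = 1.5 V
Step 2 — R_th: zero the source — replace V1 by a short circuit (node 2 merges into node 0) — and find the resistance seen between A (node 1) and B (node 0).
Reduce the network between node 1 (A) and node 0 (B) by series/parallel combination:
  Rp1 = R1 ‖ R2 (parallel, both between nodes 0 and 1) = 1/(1/1000 + 1/200) = 166.7 Ω
R_th = 166.7 Ω
I_n = V_th/R_th = 1.5/166.7 = 0.009 A, and R_n = R_th = 166.7 Ω

Final answer: I_n = 0.009 A, R_n = 166.7 Ω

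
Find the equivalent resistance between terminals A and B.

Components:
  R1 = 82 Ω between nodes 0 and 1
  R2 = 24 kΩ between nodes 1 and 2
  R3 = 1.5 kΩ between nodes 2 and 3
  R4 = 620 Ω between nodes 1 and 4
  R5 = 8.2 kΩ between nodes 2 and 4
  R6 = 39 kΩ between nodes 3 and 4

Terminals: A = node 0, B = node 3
The network is not a plain series/parallel combination. Inject a 1 A test current into terminal A (node 0) and return it from terminal B (node 3); then R_eq = V_A / (1 A).
Nodal analysis, taking node 3 as the 0 V reference.
Current source I_test pushes 1 A into node 0 and draws it out of node 3.
KCL at each unknown node (sum of currents leaving = 0; resistances in Ω):
  Node 0: (V_0 - V_1)/82 - 1 = 0
  Node 1: (V_1 - V_0)/82 + (V_1 - V_2)/24000 + (V_1 - V_4)/620 = 0
  Node 2: (V_2 - V_1)/24000 + (V_2 - 0)/1500 + (V_2 - V_4)/8200 = 0
  Node 4: (V_4 - V_1)/620 + (V_4 - V_2)/8200 + (V_4 - 0)/39000 = 0
Collecting terms (coefficients in siemens):
  0.0122·V_0 - 0.0122·V_1 = 1
  0.01385·V_1 - 0.0122·V_0 - 0.00004167·V_2 - 0.001613·V_4 = 0
  0.0008303·V_2 - 0.00004167·V_1 - 0.000122·V_4 = 0
  0.00176·V_4 - 0.001613·V_1 - 0.000122·V_2 = 0
Solving these 4 simultaneous equations (Gaussian elimination) gives:
  V_0 = 6827 V, V_1 = 6745 V, V_2 = 1259 V, V_4 = 6267 V
R_eq = V_0 / 1 A = 6827 Ω = 6.827 kΩ

Final answer: 6.827 kΩ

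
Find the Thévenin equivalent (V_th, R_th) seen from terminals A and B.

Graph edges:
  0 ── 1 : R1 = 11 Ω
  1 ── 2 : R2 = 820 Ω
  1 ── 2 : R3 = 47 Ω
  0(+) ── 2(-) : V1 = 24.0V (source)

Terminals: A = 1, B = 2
Step 1 — V_th is the open-circuit voltage V_A - V_B (nothing connected across the terminals).
Nodal analysis, taking node 2 as the 0 V reference.
Source V1 fixes V_0 = 24 V.
KCL at each unknown node (sum of currents leaving = 0; resistances in Ω):
  Node 1: (V_1 - 24)/11 + (V_1 - 0)/820 + (V_1 - 0)/47 = 0
Collecting terms: 0.1134 × V_1 = 2.182  =>  V_1 = 19.24 V
V_th = V_1 - V_2 = 19.24 - 0 = 19.24 V
Step 2 — R_th: zero the source — replace V1 by a short circuit (node 2 merges into node 0) — and find the resistance seen between A (node 1) and B (node 0).
Reduce the network between node 1 (A) and node 0 (B) by series/parallel combination:
  Rp1 = R1 ‖ R2 ‖ R3 (parallel, all between nodes 0 and 1) = 1/(1/11 + 1/820 + 1/47) = 8.818 Ω
R_th = 8.818 Ω

Final answer: V_th = 19.24 V, R_th = 8.818 Ω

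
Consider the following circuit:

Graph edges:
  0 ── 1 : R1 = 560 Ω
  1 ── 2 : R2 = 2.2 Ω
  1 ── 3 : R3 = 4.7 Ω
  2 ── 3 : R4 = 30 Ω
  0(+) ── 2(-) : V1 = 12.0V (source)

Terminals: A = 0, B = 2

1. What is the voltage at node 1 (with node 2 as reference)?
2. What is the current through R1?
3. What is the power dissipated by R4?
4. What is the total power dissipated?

Nodal analysis, taking node 2 as the 0 V reference.
Source V1 fixes V_0 = 12 V.
KCL at each unknown node (sum of currents leaving = 0; resistances in Ω):
  Node 1: (V_1 - 12)/560 + (V_1 - 0)/2.2 + (V_1 - V_3)/4.7 = 0
  Node 3: (V_3 - V_1)/4.7 + (V_3 - 0)/30 = 0
Collecting terms (coefficients in siemens):
  0.6691·V_1 - 0.2128·V_3 = 0.02143
  0.2461·V_3 - 0.2128·V_1 = 0
Determinant D = (0.6691)(0.2461) - (-0.2128)(-0.2128) = 0.1194
V_1 = [(0.02143)(0.2461) - (-0.2128)(0)]/D = 0.04417 V
V_3 = [(0.6691)(0) - (0.02143)(-0.2128)]/D = 0.03819 V
Part 1:
  Read off the nodal solution: V_1 = 0.04417 V
Part 2:
  I_R1 = (V_0 - V_1)/R1 = (12 - 0.04417)/560 = 0.02135 A
  Magnitude: I_R1 = 0.02135 A
Part 3:
  I_R4 = (V_2 - V_3)/R4 = (0 - 0.03819)/30 = -0.001273 A
  P_R4 = I_R4² × R4 = (-0.001273)² × 30 = 0.00004861 W
Part 4:
  Power in each resistor, P = (ΔV)²/R:
    P_R1 = (12 - 0.04417)²/560 = 0.2553 W
    P_R2 = (0.04417 - 0)²/2.2 = 0.0008868 W
    P_R3 = (0.04417 - 0.03819)²/4.7 = 0.000007615 W
    P_R4 = (0 - 0.03819)²/30 = 0.00004861 W
  P_total = P_R1 + P_R2 + P_R3 + P_R4 = 0.2562 W

Final answers:
1. V_1 = 0.04417 V
2. I_R1 = 0.02135 A
3. P_R4 = 4.861e-05 W
4. P_total = 0.2562 W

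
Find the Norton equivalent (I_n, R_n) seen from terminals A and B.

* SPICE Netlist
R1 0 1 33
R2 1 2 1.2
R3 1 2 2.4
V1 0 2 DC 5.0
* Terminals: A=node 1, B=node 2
Find the Thévenin equivalent first; then I_n = V_th/R_th and R_n = R_th.
Step 1 — V_th is the open-circuit voltage V_A - V_B (nothing connected across the terminals).
Nodal analysis, taking node 2 as the 0 V reference.
Source V1 fixes V_0 = 5 V.
KCL at each unknown node (sum of currents leaving = 0; resistances in Ω):
  Node 1: (V_1 - 5)/33 + (V_1 - 0)/1.2 + (V_1 - 0)/2.4 = 0
Collecting terms: 1.28 × V_1 = 0.1515  =>  V_1 = 0.1183 V
V_th = V_1 - V_2 = 0.1183 - 0 = 0.1183 V
Step 2 — R_th: zero the source — replace V1 by a short circuit (node 2 merges into node 0) — and find the resistance seen between A (node 1) and B (node 0).
Reduce the network between node 1 (A) and node 0 (B) by series/parallel combination:
  Rp1 = R1 ‖ R2 ‖ R3 (parallel, all between nodes 0 and 1) = 1/(1/33 + 1/1.2 + 1/2.4) = 0.7811 Ω
R_th = 0.7811 Ω
I_n = V_th/R_th = 0.1183/0.7811 = 0.1515 A, and R_n = R_th = 0.7811 Ω

Final answer: I_n = 0.1515 A, R_n = 0.7811 Ω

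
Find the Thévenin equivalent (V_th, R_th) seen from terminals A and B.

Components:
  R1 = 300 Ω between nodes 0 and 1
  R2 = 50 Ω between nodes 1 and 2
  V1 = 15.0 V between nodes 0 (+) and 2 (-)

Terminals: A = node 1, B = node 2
Step 1 — V_th is the open-circuit voltage V_A - V_B (nothing connected across the terminals).
Nodal analysis, taking node 2 as the 0 V reference.
Source V1 fixes V_0 = 15 V.
KCL at each unknown node (sum of currents leaving = 0; resistances in Ω):
  Node 1: (V_1 - 15)/300 + (V_1 - 0)/50 = 0
Collecting terms: 0.02333 × V_1 = 0.05  =>  V_1 = 2.143 V
V_th = V_1 - V_2 = 2.143 - 0 = 2.143 V
Step 2 — R_th: zero the source — replace V1 by a short circuit (node 2 merges into node 0) — and find the resistance seen between A (node 1) and B (node 0).
Reduce the network between node 1 (A) and node 0 (B) by series/parallel combination:
  Rp1 = R1 ‖ R2 (parallel, both between nodes 0 and 1) = 1/(1/300 + 1/50) = 42.86 Ω
R_th = 42.86 Ω

Final answer: V_th = 2.143 V, R_th = 42.86 Ω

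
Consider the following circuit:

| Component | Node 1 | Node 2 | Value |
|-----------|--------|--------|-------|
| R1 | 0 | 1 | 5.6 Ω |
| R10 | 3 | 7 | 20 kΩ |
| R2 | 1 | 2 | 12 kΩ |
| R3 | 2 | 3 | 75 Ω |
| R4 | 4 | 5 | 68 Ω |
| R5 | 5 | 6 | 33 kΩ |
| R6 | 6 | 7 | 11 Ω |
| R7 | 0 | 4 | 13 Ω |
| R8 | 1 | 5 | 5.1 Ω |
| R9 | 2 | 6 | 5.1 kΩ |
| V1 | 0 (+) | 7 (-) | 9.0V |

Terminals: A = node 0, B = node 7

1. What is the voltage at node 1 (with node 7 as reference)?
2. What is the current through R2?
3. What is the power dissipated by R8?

Nodal analysis, taking node 7 as the 0 V reference.
Source V1 fixes V_0 = 9 V.
KCL at each unknown node (sum of currents leaving = 0; resistances in Ω):
  Node 1: (V_1 - 9)/5.6 + (V_1 - V_2)/12000 + (V_1 - V_5)/5.1 = 0
  Node 2: (V_2 - V_1)/12000 + (V_2 - V_3)/75 + (V_2 - V_6)/5100 = 0
  Node 3: (V_3 - V_2)/75 + (V_3 - 0)/20000 = 0
  Node 4: (V_4 - V_5)/68 + (V_4 - 9)/13 = 0
  Node 5: (V_5 - V_4)/68 + (V_5 - V_6)/33000 + (V_5 - V_1)/5.1 = 0
  Node 6: (V_6 - V_5)/33000 + (V_6 - 0)/11 + (V_6 - V_2)/5100 = 0
Collecting terms (coefficients in siemens):
  0.3747·V_1 - 0.00008333·V_2 - 0.1961·V_5 = 1.607
  0.01361·V_2 - 0.00008333·V_1 - 0.01333·V_3 - 0.0001961·V_6 = 0
  0.01338·V_3 - 0.01333·V_2 = 0
  0.09163·V_4 - 0.01471·V_5 = 0.6923
  0.2108·V_5 - 0.1961·V_1 - 0.01471·V_4 - 0.0000303·V_6 = 0
  0.09114·V_6 - 0.0001961·V_2 - 0.0000303·V_5 = 0
Solving these 6 simultaneous equations (Gaussian elimination) gives:
  V_1 = 8.996 V, V_2 = 2.282 V, V_3 = 2.273 V, V_4 = 8.999 V
  V_5 = 8.995 V, V_6 = 0.0079 V
Part 1:
  Read off the nodal solution: V_1 = 8.996 V
Part 2:
  I_R2 = (V_1 - V_2)/R2 = (8.996 - 2.282)/12000 = 0.0005595 A
  Magnitude: I_R2 = 0.0005595 A
Part 3:
  I_R8 = (V_1 - V_5)/R8 = (8.996 - 8.995)/5.1 = 0.0002064 A
  P_R8 = I_R8² × R8 = (0.0002064)² × 5.1 = 0.0000002172 W

Final answers:
1. V_1 = 8.996 V
2. I_R2 = 0.0005595 A
3. P_R8 = 2.172e-07 W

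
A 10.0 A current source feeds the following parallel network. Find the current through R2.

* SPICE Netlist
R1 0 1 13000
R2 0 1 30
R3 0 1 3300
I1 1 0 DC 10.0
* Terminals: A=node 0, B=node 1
All resistors sit directly between nodes 0 and 1, so they are in parallel and share one voltage V; the full source current 10 A splits among them.
1/R_par = 1/13000 + 1/30 + 1/3300 = 0.03371 S  =>  R_par = 29.66 Ω
V = I × R_par = 10 × 29.66 = 296.6 V
I_R2 = V/R2 = 296.6/30 = 9.887 A

Final answer: 9.887 A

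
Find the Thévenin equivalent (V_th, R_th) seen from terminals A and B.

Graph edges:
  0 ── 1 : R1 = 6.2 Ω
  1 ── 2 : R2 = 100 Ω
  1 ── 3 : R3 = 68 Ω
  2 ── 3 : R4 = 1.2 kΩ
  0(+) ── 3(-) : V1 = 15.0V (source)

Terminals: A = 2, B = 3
Step 1 — V_th is the open-circuit voltage V_A - V_B (nothing connected across the terminals).
Nodal analysis, taking node 3 as the 0 V reference.
Source V1 fixes V_0 = 15 V.
KCL at each unknown node (sum of currents leaving = 0; resistances in Ω):
  Node 1: (V_1 - 15)/6.2 + (V_1 - V_2)/100 + (V_1 - 0)/68 = 0
  Node 2: (V_2 - V_1)/100 + (V_2 - 0)/1200 = 0
Collecting terms (coefficients in siemens):
  0.186·V_1 - 0.01·V_2 = 2.419
  0.01083·V_2 - 0.01·V_1 = 0
Determinant D = (0.186)(0.01083) - (-0.01)(-0.01) = 0.001915
V_1 = [(2.419)(0.01083) - (-0.01)(0)]/D = 13.69 V
V_2 = [(0.186)(0) - (2.419)(-0.01)]/D = 12.63 V
V_th = V_2 - V_3 = 12.63 - 0 = 12.63 V
Step 2 — R_th: zero the source — replace V1 by a short circuit (node 3 merges into node 0) — and find the resistance seen between A (node 2) and B (node 0).
Reduce the network between node 2 (A) and node 0 (B) by series/parallel combination:
  Rp1 = R1 ‖ R3 (parallel, both between nodes 0 and 1) = 1/(1/6.2 + 1/68) = 5.682 Ω
  Rs1 = R2 + Rp1 (series, joined only at node 1) = 100 + 5.682 = 105.7 Ω
  Rp2 = R4 ‖ Rs1 (parallel, both between nodes 0 and 2) = 1/(1/1200 + 1/105.7) = 97.13 Ω
R_th = 97.13 Ω

Final answer: V_th = 12.63 V, R_th = 97.13 Ω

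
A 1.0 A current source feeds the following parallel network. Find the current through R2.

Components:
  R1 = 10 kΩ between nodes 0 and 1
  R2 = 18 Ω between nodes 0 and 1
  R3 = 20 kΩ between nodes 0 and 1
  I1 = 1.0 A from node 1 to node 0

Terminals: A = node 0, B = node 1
All resistors sit directly between nodes 0 and 1, so they are in parallel and share one voltage V; the full source current 1 A splits among them.
1/R_par = 1/10000 + 1/18 + 1/20000 = 0.05571 S  =>  R_par = 17.95 Ω
V = I × R_par = 1 × 17.95 = 17.95 V
I_R2 = V/R2 = 17.95/18 = 0.9973 A

Final answer: 0.9973 A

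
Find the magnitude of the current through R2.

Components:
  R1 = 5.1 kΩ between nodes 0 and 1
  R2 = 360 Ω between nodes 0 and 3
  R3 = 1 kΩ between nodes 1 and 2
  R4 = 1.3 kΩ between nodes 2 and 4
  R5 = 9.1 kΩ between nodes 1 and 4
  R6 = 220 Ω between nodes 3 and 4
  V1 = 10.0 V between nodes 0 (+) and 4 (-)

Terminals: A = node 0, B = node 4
Nodal analysis, taking node 4 as the 0 V reference.
Source V1 fixes V_0 = 10 V.
KCL at each unknown node (sum of currents leaving = 0; resistances in Ω):
  Node 1: (V_1 - 10)/5100 + (V_1 - V_2)/1000 + (V_1 - 0)/9100 = 0
  Node 2: (V_2 - V_1)/1000 + (V_2 - 0)/1300 = 0
  Node 3: (V_3 - 10)/360 + (V_3 - 0)/220 = 0
Collecting terms (coefficients in siemens):
  0.001306·V_1 - 0.001·V_2 = 0.001961
  0.001769·V_2 - 0.001·V_1 = 0
  0.007323·V_3 = 0.02778
Solving these 3 simultaneous equations (Gaussian elimination) gives:
  V_1 = 2.647 V, V_2 = 1.496 V, V_3 = 3.793 V
I_R2 = (V_0 - V_3)/R2 = (10 - 3.793)/360 = 0.01724 A
|I_R2| = 0.01724 A

Final answer: |I_R2| = 0.01724 A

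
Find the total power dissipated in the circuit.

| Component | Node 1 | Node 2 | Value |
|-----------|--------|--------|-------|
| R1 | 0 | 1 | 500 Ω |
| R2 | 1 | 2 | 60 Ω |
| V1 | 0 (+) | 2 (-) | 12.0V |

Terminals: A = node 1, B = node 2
Nodal analysis, taking node 2 as the 0 V reference.
Source V1 fixes V_0 = 12 V.
KCL at each unknown node (sum of currents leaving = 0; resistances in Ω):
  Node 1: (V_1 - 12)/500 + (V_1 - 0)/60 = 0
Collecting terms: 0.01867 × V_1 = 0.024  =>  V_1 = 1.286 V
Power in each resistor, P = (ΔV)²/R:
  P_R1 = (12 - 1.286)²/500 = 0.2296 W
  P_R2 = (1.286 - 0)²/60 = 0.02755 W
P_total = P_R1 + P_R2 = 0.2571 W

Final answer: 0.2571 W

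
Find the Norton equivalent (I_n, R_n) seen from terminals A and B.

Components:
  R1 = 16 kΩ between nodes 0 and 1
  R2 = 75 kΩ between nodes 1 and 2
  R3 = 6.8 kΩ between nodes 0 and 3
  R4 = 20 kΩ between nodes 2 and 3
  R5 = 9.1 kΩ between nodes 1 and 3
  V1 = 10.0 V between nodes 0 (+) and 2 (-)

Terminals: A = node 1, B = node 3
Find the Thévenin equivalent first; then I_n = V_th/R_th and R_n = R_th.
Step 1 — V_th is the open-circuit voltage V_A - V_B (nothing connected across the terminals).
Nodal analysis, taking node 2 as the 0 V reference.
Source V1 fixes V_0 = 10 V.
KCL at each unknown node (sum of currents leaving = 0; resistances in Ω):
  Node 1: (V_1 - 10)/16000 + (V_1 - 0)/75000 + (V_1 - V_3)/9100 = 0
  Node 3: (V_3 - 10)/6800 + (V_3 - 0)/20000 + (V_3 - V_1)/9100 = 0
Collecting terms (coefficients in siemens):
  0.0001857·V_1 - 0.0001099·V_3 = 0.000625
  0.0003069·V_3 - 0.0001099·V_1 = 0.001471
Determinant D = (0.0001857)(0.0003069) - (-0.0001099)(-0.0001099) = 0.00000004493
V_1 = [(0.000625)(0.0003069) - (-0.0001099)(0.001471)]/D = 7.866 V
V_3 = [(0.0001857)(0.001471) - (0.000625)(-0.0001099)]/D = 7.607 V
V_th = V_1 - V_3 = 7.866 - 7.607 = 0.2591 V
Step 2 — R_th: zero the source — replace V1 by a short circuit (node 2 merges into node 0) — and find the resistance seen between A (node 1) and B (node 3).
Reduce the network between node 1 (A) and node 3 (B) by series/parallel combination:
  Rp1 = R1 ‖ R2 (parallel, both between nodes 0 and 1) = 1/(1/16000 + 1/75000) = 13190 Ω
  Rp2 = R3 ‖ R4 (parallel, both between nodes 0 and 3) = 1/(1/6800 + 1/20000) = 5075 Ω
  Rs1 = Rp1 + Rp2 (series, joined only at node 0) = 13190 + 5075 = 18260 Ω
  Rp3 = R5 ‖ Rs1 (parallel, both between nodes 1 and 3) = 1/(1/9100 + 1/18260) = 6073 Ω
R_th = 6.073 kΩ
I_n = V_th/R_th = 0.2591/6073 = 0.00004266 A, and R_n = R_th = 6.073 kΩ

Final answer: I_n = 4.266e-05 A, R_n = 6.073 kΩ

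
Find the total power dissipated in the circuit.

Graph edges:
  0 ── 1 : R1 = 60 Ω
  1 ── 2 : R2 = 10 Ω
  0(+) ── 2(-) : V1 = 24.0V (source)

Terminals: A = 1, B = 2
Nodal analysis, taking node 2 as the 0 V reference.
Source V1 fixes V_0 = 24 V.
KCL at each unknown node (sum of currents leaving = 0; resistances in Ω):
  Node 1: (V_1 - 24)/60 + (V_1 - 0)/10 = 0
Collecting terms: 0.1167 × V_1 = 0.4  =>  V_1 = 3.429 V
Power in each resistor, P = (ΔV)²/R:
  P_R1 = (24 - 3.429)²/60 = 7.053 W
  P_R2 = (3.429 - 0)²/10 = 1.176 W
P_total = P_R1 + P_R2 = 8.229 W

Final answer: 8.229 W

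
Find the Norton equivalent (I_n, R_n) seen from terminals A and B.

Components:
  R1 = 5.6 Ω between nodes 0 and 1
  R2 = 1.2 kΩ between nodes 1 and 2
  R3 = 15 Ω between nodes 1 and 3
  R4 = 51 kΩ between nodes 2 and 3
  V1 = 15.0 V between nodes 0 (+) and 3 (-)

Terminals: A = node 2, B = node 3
Find the Thévenin equivalent first; then I_n = V_th/R_th and R_n = R_th.
Step 1 — V_th is the open-circuit voltage V_A - V_B (nothing connected across the terminals).
Nodal analysis, taking node 3 as the 0 V reference.
Source V1 fixes V_0 = 15 V.
KCL at each unknown node (sum of currents leaving = 0; resistances in Ω):
  Node 1: (V_1 - 15)/5.6 + (V_1 - V_2)/1200 + (V_1 - 0)/15 = 0
  Node 2: (V_2 - V_1)/1200 + (V_2 - 0)/51000 = 0
Collecting terms (coefficients in siemens):
  0.2461·V_1 - 0.0008333·V_2 = 2.679
  0.0008529·V_2 - 0.0008333·V_1 = 0
Determinant D = (0.2461)(0.0008529) - (-0.0008333)(-0.0008333) = 0.0002092
V_1 = [(2.679)(0.0008529) - (-0.0008333)(0)]/D = 10.92 V
V_2 = [(0.2461)(0) - (2.679)(-0.0008333)]/D = 10.67 V
V_th = V_2 - V_3 = 10.67 - 0 = 10.67 V
Step 2 — R_th: zero the source — replace V1 by a short circuit (node 3 merges into node 0) — and find the resistance seen between A (node 2) and B (node 0).
Reduce the network between node 2 (A) and node 0 (B) by series/parallel combination:
  Rp1 = R1 ‖ R3 (parallel, both between nodes 0 and 1) = 1/(1/5.6 + 1/15) = 4.078 Ω
  Rs1 = R2 + Rp1 (series, joined only at node 1) = 1200 + 4.078 = 1204 Ω
  Rp2 = R4 ‖ Rs1 (parallel, both between nodes 0 and 2) = 1/(1/51000 + 1/1204) = 1176 Ω
R_th = 1.176 kΩ
I_n = V_th/R_th = 10.67/1176 = 0.009071 A, and R_n = R_th = 1.176 kΩ

Final answer: I_n = 0.009071 A, R_n = 1.176 kΩ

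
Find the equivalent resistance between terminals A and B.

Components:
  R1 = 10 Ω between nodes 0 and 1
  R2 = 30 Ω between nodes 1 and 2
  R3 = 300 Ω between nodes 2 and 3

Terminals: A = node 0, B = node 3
Reduce the network between node 0 (A) and node 3 (B) by series/parallel combination:
  Rs1 = R1 + R2 (series, joined only at node 1) = 10 + 30 = 40 Ω
  Rs2 = R3 + Rs1 (series, joined only at node 2) = 300 + 40 = 340 Ω
R_eq = 340 Ω

Final answer: 340 Ω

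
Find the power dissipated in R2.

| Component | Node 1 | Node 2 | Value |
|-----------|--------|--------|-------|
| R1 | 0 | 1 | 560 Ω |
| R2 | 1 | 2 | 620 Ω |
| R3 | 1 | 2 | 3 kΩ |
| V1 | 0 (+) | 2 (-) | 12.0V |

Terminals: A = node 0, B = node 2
Nodal analysis, taking node 2 as the 0 V reference.
Source V1 fixes V_0 = 12 V.
KCL at each unknown node (sum of currents leaving = 0; resistances in Ω):
  Node 1: (V_1 - 12)/560 + (V_1 - 0)/620 + (V_1 - 0)/3000 = 0
Collecting terms: 0.003732 × V_1 = 0.02143  =>  V_1 = 5.742 V
I_R2 = (V_1 - V_2)/R2 = (5.742 - 0)/620 = 0.009261 A
P_R2 = I_R2² × R2 = (0.009261)² × 620 = 0.05318 W

Final answer: 0.05318 W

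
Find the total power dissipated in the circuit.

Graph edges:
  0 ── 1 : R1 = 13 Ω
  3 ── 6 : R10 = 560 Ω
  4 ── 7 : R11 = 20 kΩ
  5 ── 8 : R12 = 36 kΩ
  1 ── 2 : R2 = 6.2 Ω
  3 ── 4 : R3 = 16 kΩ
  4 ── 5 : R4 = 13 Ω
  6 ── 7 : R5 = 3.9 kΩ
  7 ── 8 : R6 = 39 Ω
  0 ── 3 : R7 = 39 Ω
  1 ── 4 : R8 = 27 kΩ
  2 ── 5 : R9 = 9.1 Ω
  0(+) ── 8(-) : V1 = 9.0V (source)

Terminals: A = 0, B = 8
Nodal analysis, taking node 8 as the 0 V reference.
Source V1 fixes V_0 = 9 V.
KCL at each unknown node (sum of currents leaving = 0; resistances in Ω):
  Node 1: (V_1 - 9)/13 + (V_1 - V_2)/6.2 + (V_1 - V_4)/27000 = 0
  Node 2: (V_2 - V_1)/6.2 + (V_2 - V_5)/9.1 = 0
  Node 3: (V_3 - V_4)/16000 + (V_3 - 9)/39 + (V_3 - V_6)/560 = 0
  Node 4: (V_4 - V_3)/16000 + (V_4 - V_5)/13 + (V_4 - V_1)/27000 + (V_4 - V_7)/20000 = 0
  Node 5: (V_5 - V_4)/13 + (V_5 - V_2)/9.1 + (V_5 - 0)/36000 = 0
  Node 6: (V_6 - V_7)/3900 + (V_6 - V_3)/560 = 0
  Node 7: (V_7 - V_6)/3900 + (V_7 - 0)/39 + (V_7 - V_4)/20000 = 0
Collecting terms (coefficients in siemens):
  0.2383·V_1 - 0.1613·V_2 - 0.00003704·V_4 = 0.6923
  0.2712·V_2 - 0.1613·V_1 - 0.1099·V_5 = 0
  0.02749·V_3 - 0.0000625·V_4 - 0.001786·V_6 = 0.2308
  0.07707·V_4 - 0.00003704·V_1 - 0.0000625·V_3 - 0.07692·V_5 - 0.00005·V_7 = 0
  0.1868·V_5 - 0.1099·V_2 - 0.07692·V_4 = 0
  0.002042·V_6 - 0.001786·V_3 - 0.0002564·V_7 = 0
  0.02595·V_7 - 0.00005·V_4 - 0.0002564·V_6 = 0
Solving these 7 simultaneous equations (Gaussian elimination) gives:
  V_1 = 8.991 V, V_2 = 8.987 V, V_3 = 8.923 V, V_4 = 8.974 V
  V_5 = 8.98 V, V_6 = 7.814 V, V_7 = 0.09452 V
Power in each resistor, P = (ΔV)²/R:
  P_R1 = (9 - 8.991)²/13 = 0.00000631 W
  P_R2 = (8.991 - 8.987)²/6.2 = 0.000003004 W
  P_R3 = (8.923 - 8.974)²/16000 = 0.0000001662 W
  P_R4 = (8.974 - 8.98)²/13 = 0.000002593 W
  P_R5 = (7.814 - 0.09452)²/3900 = 0.01528 W
  P_R6 = (0.09452 - 0)²/39 = 0.0002291 W
  P_R7 = (9 - 8.923)²/39 = 0.0001523 W
  P_R8 = (8.991 - 8.974)²/27000 = 0.00000001003 W
  P_R9 = (8.987 - 8.98)²/9.1 = 0.000004409 W
  P_R10 = (8.923 - 7.814)²/560 = 0.002194 W
  P_R11 = (8.974 - 0.09452)²/20000 = 0.003943 W
  P_R12 = (8.98 - 0)²/36000 = 0.00224 W
P_total = P_R1 + P_R2 + P_R3 + P_R4 + P_R5 + P_R6 + P_R7 + P_R8 + P_R9 + P_R10 + P_R11 + P_R12 = 0.02406 W

Final answer: 0.02406 W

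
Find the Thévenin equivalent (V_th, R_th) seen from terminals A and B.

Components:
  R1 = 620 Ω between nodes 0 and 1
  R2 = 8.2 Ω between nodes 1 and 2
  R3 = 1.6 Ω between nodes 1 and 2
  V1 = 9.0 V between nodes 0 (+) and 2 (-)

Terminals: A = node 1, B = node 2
Step 1 — V_th is the open-circuit voltage V_A - V_B (nothing connected across the terminals).
Nodal analysis, taking node 2 as the 0 V reference.
Source V1 fixes V_0 = 9 V.
KCL at each unknown node (sum of currents leaving = 0; resistances in Ω):
  Node 1: (V_1 - 9)/620 + (V_1 - 0)/8.2 + (V_1 - 0)/1.6 = 0
Collecting terms: 0.7486 × V_1 = 0.01452  =>  V_1 = 0.01939 V
V_th = V_1 - V_2 = 0.01939 - 0 = 0.01939 V
Step 2 — R_th: zero the source — replace V1 by a short circuit (node 2 merges into node 0) — and find the resistance seen between A (node 1) and B (node 0).
Reduce the network between node 1 (A) and node 0 (B) by series/parallel combination:
  Rp1 = R1 ‖ R2 ‖ R3 (parallel, all between nodes 0 and 1) = 1/(1/620 + 1/8.2 + 1/1.6) = 1.336 Ω
R_th = 1.336 Ω

Final answer: V_th = 0.01939 V, R_th = 1.336 Ω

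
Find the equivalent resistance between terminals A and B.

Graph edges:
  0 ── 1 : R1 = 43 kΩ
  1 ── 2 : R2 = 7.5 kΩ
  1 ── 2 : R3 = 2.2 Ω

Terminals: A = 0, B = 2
Reduce the network between node 0 (A) and node 2 (B) by series/parallel combination:
  Rp1 = R2 ‖ R3 (parallel, both between nodes 1 and 2) = 1/(1/7500 + 1/2.2) = 2.199 Ω
  Rs1 = R1 + Rp1 (series, joined only at node 1) = 43000 + 2.199 = 43000 Ω
R_eq = 43 kΩ

Final answer: 43 kΩ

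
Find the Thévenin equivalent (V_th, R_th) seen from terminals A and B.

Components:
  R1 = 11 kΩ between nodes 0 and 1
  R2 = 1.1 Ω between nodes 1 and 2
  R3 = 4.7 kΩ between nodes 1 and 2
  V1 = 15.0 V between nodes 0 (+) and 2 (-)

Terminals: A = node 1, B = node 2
Step 1 — V_th is the open-circuit voltage V_A - V_B (nothing connected across the terminals).
Nodal analysis, taking node 2 as the 0 V reference.
Source V1 fixes V_0 = 15 V.
KCL at each unknown node (sum of currents leaving = 0; resistances in Ω):
  Node 1: (V_1 - 15)/11000 + (V_1 - 0)/1.1 + (V_1 - 0)/4700 = 0
Collecting terms: 0.9094 × V_1 = 0.001364  =>  V_1 = 0.001499 V
V_th = V_1 - V_2 = 0.001499 - 0 = 0.001499 V
Step 2 — R_th: zero the source — replace V1 by a short circuit (node 2 merges into node 0) — and find the resistance seen between A (node 1) and B (node 0).
Reduce the network between node 1 (A) and node 0 (B) by series/parallel combination:
  Rp1 = R1 ‖ R2 ‖ R3 (parallel, all between nodes 0 and 1) = 1/(1/11000 + 1/1.1 + 1/4700) = 1.1 Ω
R_th = 1.1 Ω

Final answer: V_th = 0.001499 V, R_th = 1.1 Ω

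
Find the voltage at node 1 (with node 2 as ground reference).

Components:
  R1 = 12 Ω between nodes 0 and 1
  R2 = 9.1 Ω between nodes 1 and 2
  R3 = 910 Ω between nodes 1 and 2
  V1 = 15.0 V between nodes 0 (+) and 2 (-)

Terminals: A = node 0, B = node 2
Nodal analysis, taking node 2 as the 0 V reference.
Source V1 fixes V_0 = 15 V.
KCL at each unknown node (sum of currents leaving = 0; resistances in Ω):
  Node 1: (V_1 - 15)/12 + (V_1 - 0)/9.1 + (V_1 - 0)/910 = 0
Collecting terms: 0.1943 × V_1 = 1.25  =>  V_1 = 6.433 V
The requested potential is V_1 = 6.433 V.

Final answer: V_1 = 6.433 V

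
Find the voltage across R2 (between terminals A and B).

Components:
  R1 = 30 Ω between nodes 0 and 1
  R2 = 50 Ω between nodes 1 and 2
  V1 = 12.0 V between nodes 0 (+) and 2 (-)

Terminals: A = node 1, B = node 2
R1 and R2 are in series across V1 (node 0 → node 1 → node 2), and the output A–B is taken across R2, so this is a voltage divider.
Series current: I = V1/(R1 + R2) = 12/(30 + 50) = 12/80 = 0.15 A
V_R2 = I × R2 = V1 × R2/(R1 + R2) = 12 × 50/80 = 7.5 V

Final answer: 7.5 V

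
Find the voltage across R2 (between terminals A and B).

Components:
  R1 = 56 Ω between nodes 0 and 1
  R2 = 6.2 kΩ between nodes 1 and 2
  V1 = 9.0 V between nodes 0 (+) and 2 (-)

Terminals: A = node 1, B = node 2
R1 and R2 are in series across V1 (node 0 → node 1 → node 2), and the output A–B is taken across R2, so this is a voltage divider.
Series current: I = V1/(R1 + R2) = 9/(56 + 6200) = 9/6256 = 0.001439 A
V_R2 = I × R2 = V1 × R2/(R1 + R2) = 9 × 6200/6256 = 8.919 V

Final answer: 8.919 V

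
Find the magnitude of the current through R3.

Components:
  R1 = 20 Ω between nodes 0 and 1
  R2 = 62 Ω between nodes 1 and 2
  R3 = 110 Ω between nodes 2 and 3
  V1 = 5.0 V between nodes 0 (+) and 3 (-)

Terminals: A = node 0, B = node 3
Nodal analysis, taking node 3 as the 0 V reference.
Source V1 fixes V_0 = 5 V.
KCL at each unknown node (sum of currents leaving = 0; resistances in Ω):
  Node 1: (V_1 - 5)/20 + (V_1 - V_2)/62 = 0
  Node 2: (V_2 - V_1)/62 + (V_2 - 0)/110 = 0
Collecting terms (coefficients in siemens):
  0.06613·V_1 - 0.01613·V_2 = 0.25
  0.02522·V_2 - 0.01613·V_1 = 0
Determinant D = (0.06613)(0.02522) - (-0.01613)(-0.01613) = 0.001408
V_1 = [(0.25)(0.02522) - (-0.01613)(0)]/D = 4.479 V
V_2 = [(0.06613)(0) - (0.25)(-0.01613)]/D = 2.865 V
I_R3 = (V_2 - V_3)/R3 = (2.865 - 0)/110 = 0.02604 A
|I_R3| = 0.02604 A

Final answer: |I_R3| = 0.02604 A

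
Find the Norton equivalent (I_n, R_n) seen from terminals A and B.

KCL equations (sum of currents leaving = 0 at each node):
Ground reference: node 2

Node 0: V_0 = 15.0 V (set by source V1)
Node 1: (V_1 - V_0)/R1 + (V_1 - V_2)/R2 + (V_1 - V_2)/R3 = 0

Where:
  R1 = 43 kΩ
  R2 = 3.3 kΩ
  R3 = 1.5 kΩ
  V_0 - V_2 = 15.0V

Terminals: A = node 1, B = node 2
Find the Thévenin equivalent first; then I_n = V_th/R_th and R_n = R_th.
Step 1 — V_th is the open-circuit voltage V_A - V_B (nothing connected across the terminals).
Nodal analysis, taking node 2 as the 0 V reference.
Source V1 fixes V_0 = 15 V.
KCL at each unknown node (sum of currents leaving = 0; resistances in Ω):
  Node 1: (V_1 - 15)/43000 + (V_1 - 0)/3300 + (V_1 - 0)/1500 = 0
Collecting terms: 0.000993 × V_1 = 0.0003488  =>  V_1 = 0.3513 V
V_th = V_1 - V_2 = 0.3513 - 0 = 0.3513 V
Step 2 — R_th: zero the source — replace V1 by a short circuit (node 2 merges into node 0) — and find the resistance seen between A (node 1) and B (node 0).
Reduce the network between node 1 (A) and node 0 (B) by series/parallel combination:
  Rp1 = R1 ‖ R2 ‖ R3 (parallel, all between nodes 0 and 1) = 1/(1/43000 + 1/3300 + 1/1500) = 1007 Ω
R_th = 1.007 kΩ
I_n = V_th/R_th = 0.3513/1007 = 0.0003488 A, and R_n = R_th = 1.007 kΩ

Final answer: I_n = 0.0003488 A, R_n = 1.007 kΩ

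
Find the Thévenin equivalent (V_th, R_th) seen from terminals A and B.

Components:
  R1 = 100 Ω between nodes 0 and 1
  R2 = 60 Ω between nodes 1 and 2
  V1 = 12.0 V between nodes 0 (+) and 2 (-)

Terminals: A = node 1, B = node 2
Step 1 — V_th is the open-circuit voltage V_A - V_B (nothing connected across the terminals).
Nodal analysis, taking node 2 as the 0 V reference.
Source V1 fixes V_0 = 12 V.
KCL at each unknown node (sum of currents leaving = 0; resistances in Ω):
  Node 1: (V_1 - 12)/100 + (V_1 - 0)/60 = 0
Collecting terms: 0.02667 × V_1 = 0.12  =>  V_1 = 4.5 V
V_th = V_1 - V_2 = 4.5 - 0 = 4.5 V
Step 2 — R_th: zero the source — replace V1 by a short circuit (node 2 merges into node 0) — and find the resistance seen between A (node 1) and B (node 0).
Reduce the network between node 1 (A) and node 0 (B) by series/parallel combination:
  Rp1 = R1 ‖ R2 (parallel, both between nodes 0 and 1) = 1/(1/100 + 1/60) = 37.5 Ω
R_th = 37.5 Ω

Final answer: V_th = 4.5 V, R_th = 37.5 Ω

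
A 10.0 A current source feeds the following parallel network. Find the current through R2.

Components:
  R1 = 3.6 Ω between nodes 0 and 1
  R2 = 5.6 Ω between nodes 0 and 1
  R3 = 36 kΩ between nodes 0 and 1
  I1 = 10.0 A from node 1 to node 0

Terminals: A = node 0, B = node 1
All resistors sit directly between nodes 0 and 1, so they are in parallel and share one voltage V; the full source current 10 A splits among them.
1/R_par = 1/3.6 + 1/5.6 + 1/36000 = 0.4564 S  =>  R_par = 2.191 Ω
V = I × R_par = 10 × 2.191 = 21.91 V
I_R2 = V/R2 = 21.91/5.6 = 3.913 A

Final answer: 3.913 A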